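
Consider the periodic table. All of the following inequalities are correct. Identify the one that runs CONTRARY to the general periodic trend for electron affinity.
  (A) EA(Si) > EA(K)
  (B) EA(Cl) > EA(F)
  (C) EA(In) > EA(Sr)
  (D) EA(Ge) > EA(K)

The general trend: electron affinity increases across a period and decreases down a group.
(A) Si (period 3, group 14) vs K (period 4, group 1): the stated order agrees with the simple trend.
(B) Cl (period 3, group 17) vs F (period 2, group 17): the stated order contradicts the simple trend.
(C) In (period 5, group 13) vs Sr (period 5, group 2): the stated order agrees with the simple trend.
(D) Ge (period 4, group 14) vs K (period 4, group 1): the stated order agrees with the simple trend.
The exception is (B): F's small 2p subshell makes the incoming electron feel strong e⁻–e⁻ repulsion, so Cl actually releases more energy on gaining an electron.

(B)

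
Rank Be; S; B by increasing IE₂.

Be < S < B

The second ionization energy removes an electron from the +1 ion. For each element: Be⁺ still has 1 valence electron; S⁺ still has 5 valence electrons; B⁺ still has 2 valence electrons.
All are still removing valence electrons, so compare the +1 ions as you would atoms: IE_2 generally rises across a period (higher Z_eff) and falls down a group (larger shell), subject to the usual subshell exceptions.
Valence configurations: Be⁺ [He]2s¹, S⁺ [Ne]3s²3p³, B⁺ [He]2s².
Tabulated IE_2 (kJ/mol): Be 1757, S 2252, B 2427.
Overall IE_2 order: Be < S < B.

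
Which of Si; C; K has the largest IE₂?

K

The second ionization energy removes an electron from the +1 ion. For each element: Si⁺ still has 3 valence electrons; C⁺ still has 3 valence electrons; K⁺ is the bare [Ar] core.
Core electrons are held far more tightly than valence electrons, so K tops the IE_2 order.
Valence configurations: Si⁺ [Ne]3s²3p¹, C⁺ [He]2s²2p¹.
Tabulated IE_2 (kJ/mol): Si 1577, C 2353, K 3052.
Hence IE_2: Si < C < K.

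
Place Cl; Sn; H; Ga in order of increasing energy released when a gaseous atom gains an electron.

Electron affinity generally becomes more exothermic across a period toward the halogens and less exothermic down a group.
Here both period and group differ, so the two effects have to be weighed against each other.
H > Ga: the two effects oppose for this pair; the down-group effect wins (73 vs 29 kJ/mol).
Sn > H: the two effects oppose for this pair; the across-period effect wins (107 vs 73 kJ/mol).
Cl > Sn: relative to Sn, both the across-period and down-group shifts push Cl's electron affinity up.
Approximate values (kJ/mol): H 73, Cl 349, Ga 29, Sn 107.
So from lowest to highest: Ga < H < Sn < Cl.

Ga < H < Sn < Cl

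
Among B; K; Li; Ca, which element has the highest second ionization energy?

Li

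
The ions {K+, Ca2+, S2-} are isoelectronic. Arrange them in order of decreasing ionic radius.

All of these have 18 electrons, so size is governed by nuclear charge alone: the more protons, the stronger the pull on the same electron cloud, and the smaller the ion.
Nuclear charges: Ca2+ (Z=20), K+ (Z=19), S2- (Z=16).
Largest to smallest: S2- > K+ > Ca2+.

S2- > K+ > Ca2+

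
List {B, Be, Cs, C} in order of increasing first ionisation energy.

Cs < B < Be < C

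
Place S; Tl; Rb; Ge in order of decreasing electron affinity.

EA tends to increase across a period and decrease down a group, though the pattern is less regular than for IE or radius.
Neither a single period nor a single group — weigh both effects.
Rb > Tl: the two effects oppose for this pair; the down-group effect wins (47 vs 19 kJ/mol).
Ge > Rb: relative to Rb, both the across-period and down-group shifts push Ge's electron affinity up.
S > Ge: both effects reinforce here, so S is clearly the higher of the two.
Approximate values (kJ/mol): S 200, Ge 119, Rb 47, Tl 19.
So from highest to lowest: S > Ge > Rb > Tl.

S > Ge > Rb > Tl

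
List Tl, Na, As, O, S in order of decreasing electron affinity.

Electron affinity generally becomes more exothermic across a period toward the halogens and less exothermic down a group.
Here both period and group differ, so the two effects have to be weighed against each other.
Na > Tl: the two effects oppose for this pair; the down-group effect wins (53 vs 19 kJ/mol).
As > Na: the two effects oppose for this pair; the across-period effect wins (78 vs 53 kJ/mol).
O > As: both effects reinforce here, so O is clearly the higher of the two.
S > O: this pair runs against the simple trend — see the exception note.
Note the exception: S has a higher electron affinity than O, contrary to the simple trend — the compact 2p subshell of O repels the added electron more than S's larger 3p does.
For reference (kJ/mol): O 141, Na 53, S 200, As 78, Tl 19.
So from highest to lowest: S > O > As > Na > Tl.

S, O, As, Na, Tl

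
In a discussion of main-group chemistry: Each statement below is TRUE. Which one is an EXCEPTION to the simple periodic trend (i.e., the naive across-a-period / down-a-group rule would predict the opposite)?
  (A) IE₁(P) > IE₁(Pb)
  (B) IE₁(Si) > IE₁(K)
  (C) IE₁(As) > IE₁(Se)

(C)

The general trend: first ionization energy increases across a period and decreases down a group.
(A) P (period 3, group 15) vs Pb (period 6, group 14): the stated order agrees with the simple trend.
(B) Si (period 3, group 14) vs K (period 4, group 1): the stated order agrees with the simple trend.
(C) As (period 4, group 15) vs Se (period 4, group 16): the stated order contradicts the simple trend.
The exception is (C): Se (4p⁴) ionizes more easily than half-filled As (4p³).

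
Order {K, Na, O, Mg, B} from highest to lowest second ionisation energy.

Na > O > K > B > Mg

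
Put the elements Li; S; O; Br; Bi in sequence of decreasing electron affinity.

Li is in period 2, group 1; O is in period 2, group 16; S is in period 3, group 16; Br is in period 4, group 17; Bi is in period 6, group 15.
Electron affinity generally becomes more exothermic across a period toward the halogens and less exothermic down a group.
Neither a single period nor a single group — weigh both effects.
Bi > Li: the two effects oppose for this pair; the across-period effect wins (91 vs 60 kJ/mol).
O > Bi: relative to Bi, both the across-period and down-group shifts push O's electron affinity up.
S > O: this pair runs against the simple trend — see the exception note.
Br > S: period and group pull opposite ways; the across-period shift dominates (325 vs 200 kJ/mol).
Note the exception: S has a higher electron affinity than O, contrary to the simple trend — the compact 2p subshell of O repels the added electron more than S's larger 3p does.
Approximate values (kJ/mol): Li 60, O 141, S 200, Br 325, Bi 91.
So from highest to lowest: Br > S > O > Bi > Li.

Br > S > O > Bi > Li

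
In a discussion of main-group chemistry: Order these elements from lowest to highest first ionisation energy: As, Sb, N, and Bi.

Bi < Sb < As < N

Removing the outermost electron gets harder across a period and easier down a group.
All are in group 15, so first ionization energy increases up the group.
So from lowest to highest: Bi < Sb < As < N.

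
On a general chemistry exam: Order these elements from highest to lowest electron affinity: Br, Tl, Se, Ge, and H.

Br, Se, Ge, H, Tl

H is in period 1, group 1; Ge is in period 4, group 14; Se is in period 4, group 16; Br is in period 4, group 17; Tl is in period 6, group 13.
Atoms with high Z_eff and room in the valence shell (especially the halogens) have the most exothermic electron affinities.
Here both period and group differ, so the two effects have to be weighed against each other.
H > Tl: the two effects oppose for this pair; the down-group effect wins (73 vs 19 kJ/mol).
Ge > H: period and group pull opposite ways; the across-period shift dominates (119 vs 73 kJ/mol).
Se > Ge: Se lies to the right of Ge in period 4, so the across-period effect alone puts Se higher.
Br > Se: both are in period 4; the period trend gives Br the larger value.
For reference (kJ/mol): H 73, Ge 119, Se 195, Br 325, Tl 19.
So from highest to lowest: Br > Se > Ge > H > Tl.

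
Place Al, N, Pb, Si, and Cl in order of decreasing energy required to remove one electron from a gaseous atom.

N, Cl, Si, Pb, Al

N is in period 2, group 15; Al is in period 3, group 13; Si is in period 3, group 14; Cl is in period 3, group 17; Pb is in period 6, group 14.
First ionization energy rises across a period (greater Z_eff holds electrons more tightly) and falls down a group (valence electrons are farther from the nucleus).
Neither a single period nor a single group — weigh both effects.
Pb > Al: the two effects oppose for this pair; the across-period effect wins (716 vs 578 kJ/mol).
Si > Pb: Si sits above Pb in group 14, so the down-group effect alone puts Si higher.
Cl > Si: both are in period 3; the period trend gives Cl the larger value.
N > Cl: period and group pull opposite ways; the down-group shift dominates (1402 vs 1251 kJ/mol).
For reference (kJ/mol): N 1402, Al 578, Si 786, Cl 1251, Pb 716.
So from highest to lowest: N > Cl > Si > Pb > Al.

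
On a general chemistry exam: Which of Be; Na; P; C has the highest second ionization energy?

IE_2 is the cost of taking one more electron from the +1 cation: Be⁺ still has 1 valence electron; Na⁺ is the bare [Ne] core; P⁺ still has 4 valence electrons; C⁺ still has 3 valence electrons.
Core electrons are held far more tightly than valence electrons, so Na tops the IE_2 order.
Valence configurations: Be⁺ [He]2s¹, P⁺ [Ne]3s²3p², C⁺ [He]2s²2p¹.
Tabulated IE_2 (kJ/mol): Be 1757, Na 4562, P 1907, C 2353.
Hence IE_2: Be < P < C < Na.

Na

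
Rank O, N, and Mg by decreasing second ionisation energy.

O, N, Mg

The second ionization energy removes an electron from the +1 ion. For each element: O⁺ still has 5 valence electrons; N⁺ still has 4 valence electrons; Mg⁺ still has 1 valence electron.
All are still removing valence electrons, so compare the +1 ions as you would atoms: IE_2 generally rises across a period (higher Z_eff) and falls down a group (larger shell), subject to the usual subshell exceptions.
Valence configurations: O⁺ [He]2s²2p³, N⁺ [He]2s²2p², Mg⁺ [Ne]3s¹.
Tabulated IE_2 (kJ/mol): O 3388, N 2856, Mg 1451.
Putting it together, IE_2: Mg < N < O.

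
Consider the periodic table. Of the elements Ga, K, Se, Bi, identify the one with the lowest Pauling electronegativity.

K is in period 4, group 1; Ga is in period 4, group 13; Se is in period 4, group 16; Bi is in period 6, group 15.
Smaller atoms with higher effective nuclear charge are more electronegative.
These span different periods and groups, so the two trends combine.
Ga > K: Ga lies to the right of K in period 4, so the across-period effect alone puts Ga higher.
Bi > Ga: the two effects oppose for this pair; the across-period effect wins (2.02 vs 1.81).
Se > Bi: both effects reinforce here, so Se is clearly the higher of the two.
Tabulated electronegativity (Pauling): K 0.82, Ga 1.81, Se 2.55, Bi 2.02.
The lowest Pauling electronegativity among these belongs to K.

K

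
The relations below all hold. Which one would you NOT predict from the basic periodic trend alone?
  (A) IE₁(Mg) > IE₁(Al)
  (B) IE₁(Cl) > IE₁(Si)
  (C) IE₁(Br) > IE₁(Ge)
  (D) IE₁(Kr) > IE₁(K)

(A)

The general trend: IE₁ increases across a period and decreases down a group.
(A) Mg (period 3, group 2) vs Al (period 3, group 13): the stated order contradicts the simple trend.
(B) Cl (period 3, group 17) vs Si (period 3, group 14): the stated order agrees with the simple trend.
(C) Br (period 4, group 17) vs Ge (period 4, group 14): the stated order agrees with the simple trend.
(D) Kr (period 4, group 18) vs K (period 4, group 1): the stated order agrees with the simple trend.
The exception is (A): Al's single 3p electron is easier to remove than one from Mg's filled 3s².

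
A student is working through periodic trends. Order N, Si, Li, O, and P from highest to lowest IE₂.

Li > O > N > P > Si

The second ionization energy removes an electron from the +1 ion. For each element: N⁺ still has 4 valence electrons; Si⁺ still has 3 valence electrons; Li⁺ is the bare [He] core; O⁺ still has 5 valence electrons; P⁺ still has 4 valence electrons.
Breaking into a closed-shell core is much more expensive than removing a leftover valence electron — Li has the largest IE_2 here.
Valence configurations: N⁺ [He]2s²2p², Si⁺ [Ne]3s²3p¹, O⁺ [He]2s²2p³, P⁺ [Ne]3s²3p².
The numbers (kJ/mol): N 2856, Si 1577, Li 7298, O 3388, P 1907.
So the second ionization energies run Si < P < N < O < Li.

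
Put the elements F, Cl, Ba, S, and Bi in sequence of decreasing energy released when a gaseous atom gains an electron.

F is in period 2, group 17; S is in period 3, group 16; Cl is in period 3, group 17; Ba is in period 6, group 2; Bi is in period 6, group 15.
Adding an electron releases more energy for atoms nearer the top right (short of the noble gases).
Neither a single period nor a single group — weigh both effects.
Bi > Ba: Bi lies to the right of Ba in period 6, so the across-period effect alone puts Bi higher.
S > Bi: relative to Bi, both the across-period and down-group shifts push S's electron affinity up.
F > S: both effects reinforce here, so F is clearly the higher of the two.
Cl > F: this pair runs against the simple trend — see the exception note.
Note the exception: Cl has a higher electron affinity than F, contrary to the simple trend — F's small 2p subshell makes the incoming electron feel strong e⁻–e⁻ repulsion, so Cl actually releases more energy on gaining an electron.
Tabulated electron affinity (kJ/mol): F 328, S 200, Cl 349, Ba 14, Bi 91.
So from highest to lowest: Cl > F > S > Bi > Ba.

Cl, F, S, Bi, Ba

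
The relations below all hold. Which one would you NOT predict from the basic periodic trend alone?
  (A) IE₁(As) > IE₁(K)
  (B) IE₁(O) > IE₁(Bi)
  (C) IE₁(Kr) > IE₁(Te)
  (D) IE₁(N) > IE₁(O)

(D)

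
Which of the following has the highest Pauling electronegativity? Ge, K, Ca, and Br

Atoms toward the upper right of the periodic table pull bonding electrons most strongly.
All lie in period 4, so electronegativity increases left to right.
The highest Pauling electronegativity among these belongs to Br.

Br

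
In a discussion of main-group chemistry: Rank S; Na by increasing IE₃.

S, Na

IE_3 is the cost of taking one more electron from the +2 cation: S²⁺ still has 4 valence electrons; Na²⁺ is already 1 electron into the core.
Breaking into a closed-shell core is much more expensive than removing a leftover valence electron — Na has the largest IE_3 here.
The numbers (kJ/mol): S 3357, Na 6910.
So the third ionization energies run S < Na.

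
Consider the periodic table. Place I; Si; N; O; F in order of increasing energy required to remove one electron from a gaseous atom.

Si < I < O < N < F

Removing the outermost electron gets harder across a period and easier down a group.
Neither a single period nor a single group — weigh both effects.
I > Si: period and group pull opposite ways; the across-period shift dominates (1008 vs 786 kJ/mol).
O > I: period and group pull opposite ways; the down-group shift dominates (1314 vs 1008 kJ/mol).
N > O: this pair runs against the simple trend — see the exception note.
F > N: both are in period 2; the period trend gives F the larger value.
Note the exception: N has a higher first ionization energy than O, contrary to the simple trend — pairing an electron in O's 2p⁴ costs repulsion energy, so O ionizes more easily than half-filled N (2p³).
For reference (kJ/mol): N 1402, O 1314, F 1681, Si 786, I 1008.
So from lowest to highest: Si < I < O < N < F.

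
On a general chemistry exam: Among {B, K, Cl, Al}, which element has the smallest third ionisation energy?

After 2 electrons have been removed, what remains? B²⁺ still has 1 valence electron; K²⁺ is already 1 electron into the core; Cl²⁺ still has 5 valence electrons; Al²⁺ still has 1 valence electron.
Pulling an electron out of a noble-gas core costs far more than removing a remaining valence electron, so K sits at the high end of IE_3.
Valence configurations: B²⁺ [He]2s¹, Cl²⁺ [Ne]3s²3p³, Al²⁺ [Ne]3s¹.
The numbers (kJ/mol): B 3660, K 4420, Cl 3822, Al 2745.
Overall IE_3 order: Al < B < Cl < K.

Al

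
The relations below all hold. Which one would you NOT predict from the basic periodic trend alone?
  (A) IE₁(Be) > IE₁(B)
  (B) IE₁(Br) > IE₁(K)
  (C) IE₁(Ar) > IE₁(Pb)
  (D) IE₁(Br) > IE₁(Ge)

(A)

The general trend: first ionisation energy increases across a period and decreases down a group.
(A) Be (period 2, group 2) vs B (period 2, group 13): the stated order contradicts the simple trend.
(B) Br (period 4, group 17) vs K (period 4, group 1): the stated order agrees with the simple trend.
(C) Ar (period 3, group 18) vs Pb (period 6, group 14): the stated order agrees with the simple trend.
(D) Br (period 4, group 17) vs Ge (period 4, group 14): the stated order agrees with the simple trend.
The exception is (A): removing B's lone 2p electron is easier than breaking Be's filled 2s².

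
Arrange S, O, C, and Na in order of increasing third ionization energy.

IE_3 is the cost of taking one more electron from the +2 cation: S²⁺ still has 4 valence electrons; O²⁺ still has 4 valence electrons; C²⁺ still has 2 valence electrons; Na²⁺ is already 1 electron into the core.
Breaking into a closed-shell core is much more expensive than removing a leftover valence electron — Na has the largest IE_3 here.
Valence configurations: S²⁺ [Ne]3s²3p², O²⁺ [He]2s²2p², C²⁺ [He]2s².
Approximate IE_3 values (kJ/mol): S 3357, O 5300, C 4620, Na 6910.
So the third ionization energies run S < C < O < Na.

S < C < O < Na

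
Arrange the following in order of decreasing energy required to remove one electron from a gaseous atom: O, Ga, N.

IE₁ increases left→right with effective nuclear charge and decreases top→bottom as the valence shell moves farther out.
Neither a single period nor a single group — weigh both effects.
O > Ga: relative to Ga, both the across-period and down-group shifts push O's first ionization energy up.
N > O: this pair runs against the simple trend — see the exception note.
Note the exception: N has a higher first ionization energy than O, contrary to the simple trend — pairing an electron in O's 2p⁴ costs repulsion energy, so O ionizes more easily than half-filled N (2p³).
Tabulated first ionization energy (kJ/mol): N 1402, O 1314, Ga 579.
So from highest to lowest: N > O > Ga.

N > O > Ga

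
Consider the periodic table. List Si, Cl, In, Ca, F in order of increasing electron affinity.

Ca < In < Si < F < Cl

Electron affinity generally becomes more exothermic across a period toward the halogens and less exothermic down a group.
These span different periods and groups, so the two trends combine.
In > Ca: the two effects oppose for this pair; the across-period effect wins (29 vs 2 kJ/mol).
Si > In: relative to In, both the across-period and down-group shifts push Si's electron affinity up.
F > Si: both effects reinforce here, so F is clearly the higher of the two.
Cl > F: this pair runs against the simple trend — see the exception note.
Note the exception: Cl has a higher electron affinity than F, contrary to the simple trend — F's small 2p subshell makes the incoming electron feel strong e⁻–e⁻ repulsion, so Cl actually releases more energy on gaining an electron.
Approximate values (kJ/mol): F 328, Si 134, Cl 349, Ca 2, In 29.
So from lowest to highest: Ca < In < Si < F < Cl.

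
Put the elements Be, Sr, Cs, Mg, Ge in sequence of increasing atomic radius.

Be < Ge < Mg < Sr < Cs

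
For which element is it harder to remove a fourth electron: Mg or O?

Mg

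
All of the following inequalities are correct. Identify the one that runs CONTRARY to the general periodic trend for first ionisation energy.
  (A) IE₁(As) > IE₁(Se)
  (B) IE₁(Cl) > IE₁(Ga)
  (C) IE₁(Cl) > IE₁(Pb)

The general trend: first ionisation energy increases across a period and decreases down a group.
(A) As (period 4, group 15) vs Se (period 4, group 16): the stated order contradicts the simple trend.
(B) Cl (period 3, group 17) vs Ga (period 4, group 13): the stated order agrees with the simple trend.
(C) Cl (period 3, group 17) vs Pb (period 6, group 14): the stated order agrees with the simple trend.
The exception is (A): Se (4p⁴) ionizes more easily than half-filled As (4p³).

(A)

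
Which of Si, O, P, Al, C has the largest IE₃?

O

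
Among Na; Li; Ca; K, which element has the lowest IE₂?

Ca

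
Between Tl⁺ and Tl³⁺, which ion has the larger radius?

Both ions have Z = 81 protons, but Tl³⁺ has lost more electrons, so its remaining electrons feel a larger effective nuclear charge per electron and are pulled in more tightly.
Higher positive charge → smaller ion, so Tl⁺ > Tl³⁺.

Tl⁺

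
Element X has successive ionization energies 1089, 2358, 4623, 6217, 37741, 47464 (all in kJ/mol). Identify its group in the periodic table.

Group 14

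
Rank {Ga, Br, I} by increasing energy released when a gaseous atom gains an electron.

Ga < I < Br

Ga is in period 4, group 13; Br is in period 4, group 17; I is in period 5, group 17.
EA tends to increase across a period and decrease down a group, though the pattern is less regular than for IE or radius.
Neither a single period nor a single group — weigh both effects.
I > Ga: the two effects oppose for this pair; the across-period effect wins (295 vs 29 kJ/mol).
Br > I: Br sits above I in group 17, so the down-group effect alone puts Br higher.
Tabulated electron affinity (kJ/mol): Ga 29, Br 325, I 295.
So from lowest to highest: Ga < I < Br.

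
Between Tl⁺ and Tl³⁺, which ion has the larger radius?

Both ions have Z = 81 protons, but Tl³⁺ has lost more electrons, so its remaining electrons feel a larger effective nuclear charge per electron and are pulled in more tightly.
Higher positive charge → smaller ion, so Tl⁺ > Tl³⁺.

Tl⁺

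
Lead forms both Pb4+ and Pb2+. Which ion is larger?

Pb2+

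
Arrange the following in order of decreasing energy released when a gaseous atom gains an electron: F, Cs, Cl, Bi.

Cl, F, Bi, Cs

F is in period 2, group 17; Cl is in period 3, group 17; Cs is in period 6, group 1; Bi is in period 6, group 15.
Electron affinity generally becomes more exothermic across a period toward the halogens and less exothermic down a group.
Here both period and group differ, so the two effects have to be weighed against each other.
Bi > Cs: both are in period 6; the period trend gives Bi the larger value.
F > Bi: both effects reinforce here, so F is clearly the higher of the two.
Cl > F: this pair runs against the simple trend — see the exception note.
Note the exception: Cl has a higher electron affinity than F, contrary to the simple trend — F's small 2p subshell makes the incoming electron feel strong e⁻–e⁻ repulsion, so Cl actually releases more energy on gaining an electron.
Approximate values (kJ/mol): F 328, Cl 349, Cs 46, Bi 91.
So from highest to lowest: Cl > F > Bi > Cs.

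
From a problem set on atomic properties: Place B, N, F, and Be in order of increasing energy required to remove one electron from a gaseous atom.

B, Be, N, F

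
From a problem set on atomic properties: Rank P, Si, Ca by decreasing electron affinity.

Si > P > Ca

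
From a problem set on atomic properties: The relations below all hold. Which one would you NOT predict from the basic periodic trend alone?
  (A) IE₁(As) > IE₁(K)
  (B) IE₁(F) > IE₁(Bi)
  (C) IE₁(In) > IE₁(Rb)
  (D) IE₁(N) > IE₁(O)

The general trend: first ionization energy increases across a period and decreases down a group.
(A) As (period 4, group 15) vs K (period 4, group 1): the stated order agrees with the simple trend.
(B) F (period 2, group 17) vs Bi (period 6, group 15): the stated order agrees with the simple trend.
(C) In (period 5, group 13) vs Rb (period 5, group 1): the stated order agrees with the simple trend.
(D) N (period 2, group 15) vs O (period 2, group 16): the stated order contradicts the simple trend.
The exception is (D): pairing an electron in O's 2p⁴ costs repulsion energy, so O ionizes more easily than half-filled N (2p³).

(D)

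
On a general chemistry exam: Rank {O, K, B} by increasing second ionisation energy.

B < K < O

The second ionization energy removes an electron from the +1 ion. For each element: O⁺ still has 5 valence electrons; K⁺ is the bare [Ar] core; B⁺ still has 2 valence electrons.
Usually core removal costs more than valence removal, but here the competition is close: a tightly held n=2 valence electron can cost more to remove than an n=3 core electron, so the actual values have to decide it.
Valence configurations: O⁺ [He]2s²2p³, B⁺ [He]2s².
Approximate IE_2 values (kJ/mol): O 3388, K 3052, B 2427.
So the second ionization energies run B < K < O.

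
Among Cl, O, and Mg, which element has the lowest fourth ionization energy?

Cl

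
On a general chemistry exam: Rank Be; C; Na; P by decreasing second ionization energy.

After 1 electron has been removed, what remains? Be⁺ still has 1 valence electron; C⁺ still has 3 valence electrons; Na⁺ is the bare [Ne] core; P⁺ still has 4 valence electrons.
Core electrons are held far more tightly than valence electrons, so Na tops the IE_2 order.
Valence configurations: Be⁺ [He]2s¹, C⁺ [He]2s²2p¹, P⁺ [Ne]3s²3p².
The numbers (kJ/mol): Be 1757, C 2353, Na 4562, P 1907.
Overall IE_2 order: Be < P < C < Na.

Na, C, P, Be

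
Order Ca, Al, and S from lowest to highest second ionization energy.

The second ionization energy removes an electron from the +1 ion. For each element: Ca⁺ still has 1 valence electron; Al⁺ still has 2 valence electrons; S⁺ still has 5 valence electrons.
All are still removing valence electrons, so compare the +1 ions as you would atoms: IE_2 generally rises across a period (higher Z_eff) and falls down a group (larger shell), subject to the usual subshell exceptions.
Valence configurations: Ca⁺ [Ar]4s¹, Al⁺ [Ne]3s², S⁺ [Ne]3s²3p³.
The numbers (kJ/mol): Ca 1145, Al 1817, S 2252.
Putting it together, IE_2: Ca < Al < S.

Ca < Al < S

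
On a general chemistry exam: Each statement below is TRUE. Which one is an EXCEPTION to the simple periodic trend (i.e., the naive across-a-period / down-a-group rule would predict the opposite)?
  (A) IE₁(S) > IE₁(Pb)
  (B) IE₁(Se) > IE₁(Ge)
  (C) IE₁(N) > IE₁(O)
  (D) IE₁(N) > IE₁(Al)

(C)

The general trend: first ionization energy increases across a period and decreases down a group.
(A) S (period 3, group 16) vs Pb (period 6, group 14): the stated order agrees with the simple trend.
(B) Se (period 4, group 16) vs Ge (period 4, group 14): the stated order agrees with the simple trend.
(C) N (period 2, group 15) vs O (period 2, group 16): the stated order contradicts the simple trend.
(D) N (period 2, group 15) vs Al (period 3, group 13): the stated order agrees with the simple trend.
The exception is (C): pairing an electron in O's 2p⁴ costs repulsion energy, so O ionizes more easily than half-filled N (2p³).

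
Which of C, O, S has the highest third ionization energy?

O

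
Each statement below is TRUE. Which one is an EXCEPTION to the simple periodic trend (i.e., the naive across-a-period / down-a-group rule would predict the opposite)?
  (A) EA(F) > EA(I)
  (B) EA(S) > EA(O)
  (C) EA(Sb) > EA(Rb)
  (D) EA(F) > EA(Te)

The general trend: electron affinity increases across a period and decreases down a group.
(A) F (period 2, group 17) vs I (period 5, group 17): the stated order agrees with the simple trend.
(B) S (period 3, group 16) vs O (period 2, group 16): the stated order contradicts the simple trend.
(C) Sb (period 5, group 15) vs Rb (period 5, group 1): the stated order agrees with the simple trend.
(D) F (period 2, group 17) vs Te (period 5, group 16): the stated order agrees with the simple trend.
The exception is (B): the compact 2p subshell of O repels the added electron more than S's larger 3p does.

(B)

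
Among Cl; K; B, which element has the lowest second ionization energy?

After 1 electron has been removed, what remains? Cl⁺ still has 6 valence electrons; K⁺ is the bare [Ar] core; B⁺ still has 2 valence electrons.
Core electrons are held far more tightly than valence electrons, so K tops the IE_2 order.
Valence configurations: Cl⁺ [Ne]3s²3p⁴, B⁺ [He]2s².
Approximate IE_2 values (kJ/mol): Cl 2298, K 3052, B 2427.
So the second ionization energies run Cl < B < K.

Cl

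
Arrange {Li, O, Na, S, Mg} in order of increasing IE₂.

IE_2 is the cost of taking one more electron from the +1 cation: Li⁺ is the bare [He] core; O⁺ still has 5 valence electrons; Na⁺ is the bare [Ne] core; S⁺ still has 5 valence electrons; Mg⁺ still has 1 valence electron.
Breaking into a closed-shell core is much more expensive than removing a leftover valence electron — Na and Li have the largest IE_2 here.
Valence configurations: O⁺ [He]2s²2p³, S⁺ [Ne]3s²3p³, Mg⁺ [Ne]3s¹.
Approximate IE_2 values (kJ/mol): Li 7298, O 3388, Na 4562, S 2252, Mg 1451.
Overall IE_2 order: Mg < S < O < Na < Li.

Mg < S < O < Na < Li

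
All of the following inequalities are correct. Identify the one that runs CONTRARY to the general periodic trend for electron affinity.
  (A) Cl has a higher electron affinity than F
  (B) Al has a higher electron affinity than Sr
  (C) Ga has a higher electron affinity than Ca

The general trend: electron affinity increases across a period and decreases down a group.
(A) Cl (period 3, group 17) vs F (period 2, group 17): the stated order contradicts the simple trend.
(B) Al (period 3, group 13) vs Sr (period 5, group 2): the stated order agrees with the simple trend.
(C) Ga (period 4, group 13) vs Ca (period 4, group 2): the stated order agrees with the simple trend.
The exception is (A): F's small 2p subshell makes the incoming electron feel strong e⁻–e⁻ repulsion, so Cl actually releases more energy on gaining an electron.

(A)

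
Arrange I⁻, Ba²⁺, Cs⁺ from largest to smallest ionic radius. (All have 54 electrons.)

I⁻ > Cs⁺ > Ba²⁺

All of these have 54 electrons, so size is governed by nuclear charge alone: the more protons, the stronger the pull on the same electron cloud, and the smaller the ion.
Nuclear charges: Ba²⁺ (Z=56), Cs⁺ (Z=55), I⁻ (Z=53).
Largest to smallest: I⁻ > Cs⁺ > Ba²⁺.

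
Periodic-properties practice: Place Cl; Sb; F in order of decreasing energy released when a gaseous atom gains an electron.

Adding an electron releases more energy for atoms nearer the top right (short of the noble gases).
Neither a single period nor a single group — weigh both effects.
F > Sb: relative to Sb, both the across-period and down-group shifts push F's electron affinity up.
Cl > F: this pair runs against the simple trend — see the exception note.
Note the exception: Cl has a higher electron affinity than F, contrary to the simple trend — F's small 2p subshell makes the incoming electron feel strong e⁻–e⁻ repulsion, so Cl actually releases more energy on gaining an electron.
Approximate values (kJ/mol): F 328, Cl 349, Sb 103.
So from highest to lowest: Cl > F > Sb.

Cl > F > Sb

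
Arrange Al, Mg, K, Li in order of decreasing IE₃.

The third ionization energy removes an electron from the +2 ion. For each element: Al²⁺ still has 1 valence electron; Mg²⁺ is the bare [Ne] core; K²⁺ is already 1 electron into the core; Li²⁺ is already 1 electron into the core.
Core electrons are held far more tightly than valence electrons, so K, Mg and Li top the IE_3 order.
Approximate IE_3 values (kJ/mol): Al 2745, Mg 7733, K 4420, Li 11815.
Overall IE_3 order: Al < K < Mg < Li.

Li, Mg, K, Al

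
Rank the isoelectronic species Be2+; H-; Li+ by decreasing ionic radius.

H- > Li+ > Be2+

All of these have 2 electrons, so size is governed by nuclear charge alone: the more protons, the stronger the pull on the same electron cloud, and the smaller the ion.
Nuclear charges: Be2+ (Z=4), Li+ (Z=3), H- (Z=1).
Largest to smallest: H- > Li+ > Be2+.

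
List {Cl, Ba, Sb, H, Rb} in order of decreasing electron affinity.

H is in period 1, group 1; Cl is in period 3, group 17; Rb is in period 5, group 1; Sb is in period 5, group 15; Ba is in period 6, group 2.
Adding an electron releases more energy for atoms nearer the top right (short of the noble gases).
These span different periods and groups, so the two trends combine.
Rb > Ba: period and group pull opposite ways; the down-group shift dominates (47 vs 14 kJ/mol).
H > Rb: H sits above Rb in group 1, so the down-group effect alone puts H higher.
Sb > H: period and group pull opposite ways; the across-period shift dominates (103 vs 73 kJ/mol).
Cl > Sb: both effects reinforce here, so Cl is clearly the higher of the two.
For reference (kJ/mol): H 73, Cl 349, Rb 47, Sb 103, Ba 14.
So from highest to lowest: Cl > Sb > H > Rb > Ba.

Cl, Sb, H, Rb, Ba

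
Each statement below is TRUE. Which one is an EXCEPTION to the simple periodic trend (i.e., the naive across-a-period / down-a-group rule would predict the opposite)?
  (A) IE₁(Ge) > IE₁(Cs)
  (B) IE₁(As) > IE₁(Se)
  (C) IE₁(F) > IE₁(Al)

(B)

The general trend: first ionization energy increases across a period and decreases down a group.
(A) Ge (period 4, group 14) vs Cs (period 6, group 1): the stated order agrees with the simple trend.
(B) As (period 4, group 15) vs Se (period 4, group 16): the stated order contradicts the simple trend.
(C) F (period 2, group 17) vs Al (period 3, group 13): the stated order agrees with the simple trend.
The exception is (B): Se (4p⁴) ionizes more easily than half-filled As (4p³).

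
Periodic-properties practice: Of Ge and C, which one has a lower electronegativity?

Ge

C is in period 2, group 14; Ge is in period 4, group 14.
EN rises left→right (higher Z_eff, smaller atoms) and falls top→bottom (larger, more shielded atoms).
All are in group 14, so electronegativity increases up the group.
So Ge has the lower electronegativity (Ge < C).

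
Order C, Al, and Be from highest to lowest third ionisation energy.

IE_3 is the cost of taking one more electron from the +2 cation: C²⁺ still has 2 valence electrons; Al²⁺ still has 1 valence electron; Be²⁺ is the bare [He] core.
Core electrons are held far more tightly than valence electrons, so Be tops the IE_3 order.
Valence configurations: C²⁺ [He]2s², Al²⁺ [Ne]3s¹.
Tabulated IE_3 (kJ/mol): C 4620, Al 2745, Be 14849.
Overall IE_3 order: Al < C < Be.

Be, C, Al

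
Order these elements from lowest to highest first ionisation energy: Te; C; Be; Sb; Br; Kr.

Sb < Te < Be < C < Br < Kr

Be is in period 2, group 2; C is in period 2, group 14; Br is in period 4, group 17; Kr is in period 4, group 18; Sb is in period 5, group 15; Te is in period 5, group 16.
IE₁ increases left→right with effective nuclear charge and decreases top→bottom as the valence shell moves farther out.
Here both period and group differ, so the two effects have to be weighed against each other.
Te > Sb: both are in period 5; the period trend gives Te the larger value.
Be > Te: period and group pull opposite ways; the down-group shift dominates (900 vs 869 kJ/mol).
C > Be: C lies to the right of Be in period 2, so the across-period effect alone puts C higher.
Br > C: the two effects oppose for this pair; the across-period effect wins (1140 vs 1086 kJ/mol).
Kr > Br: Kr lies to the right of Br in period 4, so the across-period effect alone puts Kr higher.
Approximate values (kJ/mol): Be 900, C 1086, Br 1140, Kr 1351, Sb 831, Te 869.
So from lowest to highest: Sb < Te < Be < C < Br < Kr.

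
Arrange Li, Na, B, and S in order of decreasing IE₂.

Consider each +1 ion: Li⁺ is the bare [He] core; Na⁺ is the bare [Ne] core; B⁺ still has 2 valence electrons; S⁺ still has 5 valence electrons.
Core electrons are held far more tightly than valence electrons, so Na and Li top the IE_2 order.
Valence configurations: B⁺ [He]2s², S⁺ [Ne]3s²3p³.
Tabulated IE_2 (kJ/mol): Li 7298, Na 4562, B 2427, S 2252.
Putting it together, IE_2: S < B < Na < Li.

Li > Na > B > S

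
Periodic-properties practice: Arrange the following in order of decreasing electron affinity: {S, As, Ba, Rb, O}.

O is in period 2, group 16; S is in period 3, group 16; As is in period 4, group 15; Rb is in period 5, group 1; Ba is in period 6, group 2.
Electron affinity generally becomes more exothermic across a period toward the halogens and less exothermic down a group.
Here both period and group differ, so the two effects have to be weighed against each other.
Rb > Ba: period and group pull opposite ways; the down-group shift dominates (47 vs 14 kJ/mol).
As > Rb: both effects reinforce here, so As is clearly the higher of the two.
O > As: both effects reinforce here, so O is clearly the higher of the two.
S > O: this pair runs against the simple trend — see the exception note.
Note the exception: S has a higher electron affinity than O, contrary to the simple trend — the compact 2p subshell of O repels the added electron more than S's larger 3p does.
Tabulated electron affinity (kJ/mol): O 141, S 200, As 78, Rb 47, Ba 14.
So from highest to lowest: S > O > As > Rb > Ba.

S > O > As > Rb > Ba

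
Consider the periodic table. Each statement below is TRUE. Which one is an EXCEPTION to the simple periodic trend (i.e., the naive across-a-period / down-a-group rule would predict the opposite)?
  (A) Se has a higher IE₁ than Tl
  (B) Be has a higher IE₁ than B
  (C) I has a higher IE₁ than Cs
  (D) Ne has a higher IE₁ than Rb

(B)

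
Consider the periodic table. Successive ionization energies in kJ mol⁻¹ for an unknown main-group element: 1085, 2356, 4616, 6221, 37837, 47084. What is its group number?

Look for the largest jump between consecutive ionization energies: IE5/IE4 ≈ 6.1, far larger than any earlier ratio.
That jump marks the point where a core electron is being removed. So the atom has 4 valence electrons.
A main-group element with 4 valence electrons is in group 14.

Group 14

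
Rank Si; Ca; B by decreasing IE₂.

After 1 electron has been removed, what remains? Si⁺ still has 3 valence electrons; Ca⁺ still has 1 valence electron; B⁺ still has 2 valence electrons.
All are still removing valence electrons, so compare the +1 ions as you would atoms: IE_2 generally rises across a period (higher Z_eff) and falls down a group (larger shell), subject to the usual subshell exceptions.
Valence configurations: Si⁺ [Ne]3s²3p¹, Ca⁺ [Ar]4s¹, B⁺ [He]2s².
The numbers (kJ/mol): Si 1577, Ca 1145, B 2427.
Putting it together, IE_2: Ca < Si < B.

B, Si, Ca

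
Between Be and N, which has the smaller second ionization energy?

Be

After 1 electron has been removed, what remains? Be⁺ still has 1 valence electron; N⁺ still has 4 valence electrons.
All are still removing valence electrons, so compare the +1 ions as you would atoms: IE_2 generally rises across a period (higher Z_eff) and falls down a group (larger shell), subject to the usual subshell exceptions.
Valence configurations: Be⁺ [He]2s¹, N⁺ [He]2s²2p².
Tabulated IE_2 (kJ/mol): Be 1757, N 2856.
Putting it together, IE_2: Be < N.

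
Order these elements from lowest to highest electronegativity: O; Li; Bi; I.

Atoms toward the upper right of the periodic table pull bonding electrons most strongly.
Here both period and group differ, so the two effects have to be weighed against each other.
Bi > Li: the two effects oppose for this pair; the across-period effect wins (2.02 vs 0.98).
I > Bi: both effects reinforce here, so I is clearly the higher of the two.
O > I: the two effects oppose for this pair; the down-group effect wins (3.44 vs 2.66).
Approximate values (Pauling): Li 0.98, O 3.44, I 2.66, Bi 2.02.
So from lowest to highest: Li < Bi < I < O.

Li < Bi < I < O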